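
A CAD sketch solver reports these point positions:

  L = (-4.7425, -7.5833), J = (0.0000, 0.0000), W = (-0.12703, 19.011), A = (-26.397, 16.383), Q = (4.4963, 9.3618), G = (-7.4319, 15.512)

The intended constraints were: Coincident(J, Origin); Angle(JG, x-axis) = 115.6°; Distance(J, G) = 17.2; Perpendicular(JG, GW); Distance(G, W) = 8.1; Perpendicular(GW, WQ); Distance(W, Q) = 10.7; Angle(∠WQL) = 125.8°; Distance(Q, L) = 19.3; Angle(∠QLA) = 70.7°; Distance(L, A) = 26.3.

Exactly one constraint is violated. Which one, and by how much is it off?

Distance(L, A) = 26.3 — off by 6.00.

J = (0.00, 0.00) ✓; JG at 115.6° ✓; |JG| = 17.20 ✓; ∠(JG, GW) = 90.01° ✓; |GW| = 8.100 ✓; ∠(GW, WQ) = 89.99° ✓; |WQ| = 10.70 ✓; ∠WQL = 125.8° ✓; |QL| = 19.30 ✓; ∠QLA = 70.70° ✓; |LA| = 32.30 ✗.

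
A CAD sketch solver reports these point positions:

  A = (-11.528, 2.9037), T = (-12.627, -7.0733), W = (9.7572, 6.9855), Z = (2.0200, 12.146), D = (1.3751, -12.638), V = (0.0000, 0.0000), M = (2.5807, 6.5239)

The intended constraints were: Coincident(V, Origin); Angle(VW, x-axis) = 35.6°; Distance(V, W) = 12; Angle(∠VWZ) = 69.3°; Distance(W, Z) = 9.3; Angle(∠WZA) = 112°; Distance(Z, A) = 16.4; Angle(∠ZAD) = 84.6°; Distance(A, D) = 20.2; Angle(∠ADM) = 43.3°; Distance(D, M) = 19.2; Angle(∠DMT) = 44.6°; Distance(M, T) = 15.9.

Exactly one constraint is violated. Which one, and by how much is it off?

Distance(M, T) = 15.9 — off by 4.50.

V = (0.00, 0.00) ✓; VW at 35.60° ✓; |VW| = 12.00 ✓; ∠VWZ = 69.30° ✓; |WZ| = 9.300 ✓; ∠WZA = 112.0° ✓; |ZA| = 16.40 ✓; ∠ZAD = 84.60° ✓; |AD| = 20.20 ✓; ∠ADM = 43.30° ✓; |DM| = 19.20 ✓; ∠DMT = 44.60° ✓; |MT| = 20.40 ✗.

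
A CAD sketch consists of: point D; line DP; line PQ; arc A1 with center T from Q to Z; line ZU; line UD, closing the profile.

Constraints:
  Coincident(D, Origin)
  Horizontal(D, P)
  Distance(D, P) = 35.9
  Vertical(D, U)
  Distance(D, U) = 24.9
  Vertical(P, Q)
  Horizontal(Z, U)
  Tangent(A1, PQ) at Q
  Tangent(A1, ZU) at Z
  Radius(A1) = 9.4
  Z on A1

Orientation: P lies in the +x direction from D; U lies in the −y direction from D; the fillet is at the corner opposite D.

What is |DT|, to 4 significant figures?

30.70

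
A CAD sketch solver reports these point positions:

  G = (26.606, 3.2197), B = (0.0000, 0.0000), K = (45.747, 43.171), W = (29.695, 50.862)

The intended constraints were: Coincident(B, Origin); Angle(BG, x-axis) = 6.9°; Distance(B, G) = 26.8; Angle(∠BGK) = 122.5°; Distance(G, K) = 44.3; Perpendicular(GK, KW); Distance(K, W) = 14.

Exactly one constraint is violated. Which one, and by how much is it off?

Distance(K, W) = 14 — off by 3.80.

B = (0.00, 0.00) ✓; BG at 6.900° ✓; |BG| = 26.80 ✓; ∠BGK = 122.5° ✓; |GK| = 44.30 ✓; ∠(GK, KW) = 90.00° ✓; |KW| = 17.80 ✗.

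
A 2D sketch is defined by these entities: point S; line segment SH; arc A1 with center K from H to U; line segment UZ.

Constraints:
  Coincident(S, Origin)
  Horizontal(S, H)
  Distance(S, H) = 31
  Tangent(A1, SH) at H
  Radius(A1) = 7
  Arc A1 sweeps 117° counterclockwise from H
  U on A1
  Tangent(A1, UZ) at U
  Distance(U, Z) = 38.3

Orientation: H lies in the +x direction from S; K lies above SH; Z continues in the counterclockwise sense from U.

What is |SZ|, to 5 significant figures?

48.547

On A1, H sits at bearing -90° from K; a 117° counterclockwise sweep puts U at bearing 27°, so U = K + 7.0·(cos 27°, sin 27°) = (37.237, 10.178). A1 meets UZ tangentially, so KU is at right angles to UZ, so UZ runs along (−sin 27°, cos 27°); with |UZ| = 38.3, Z = (19.849, 44.303). Then |SZ| = |Z − S| = 48.547.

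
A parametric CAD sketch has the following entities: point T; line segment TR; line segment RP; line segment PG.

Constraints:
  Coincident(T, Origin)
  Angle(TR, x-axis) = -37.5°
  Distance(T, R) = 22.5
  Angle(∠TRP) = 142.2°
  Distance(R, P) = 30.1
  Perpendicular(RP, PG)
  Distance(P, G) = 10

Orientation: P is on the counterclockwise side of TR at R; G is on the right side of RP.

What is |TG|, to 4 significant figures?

53.46

T is at the origin; TR runs at -37.5° with length 22.5, so R = 22.5·(cos -37.5°, sin -37.5°) = (17.85, -13.70). ∠TRP = 142.2°, so RP runs at -37.5° + (180° − 142.2°) = 0.3000° from the x-axis; with |RP| = 30.1, P = R + 30.1·(cos 0.3000°, sin 0.3000°) = (47.95, -13.54). RP ⟂ PG; with |PG| = 10.0 on the right of RP, G = P + 10.0·(0.005236, -1.000) = (48.00, -23.54). Then |TG| = |G − T| = 53.46.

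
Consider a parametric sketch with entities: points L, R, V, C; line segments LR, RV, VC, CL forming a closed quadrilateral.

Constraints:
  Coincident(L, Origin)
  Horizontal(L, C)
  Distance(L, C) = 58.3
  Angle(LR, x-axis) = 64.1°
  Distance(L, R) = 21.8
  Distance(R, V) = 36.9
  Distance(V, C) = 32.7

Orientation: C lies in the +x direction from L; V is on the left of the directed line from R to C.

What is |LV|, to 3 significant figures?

54.0

Checks: |RV| = 36.90 ✓; |VC| = 32.70 ✓.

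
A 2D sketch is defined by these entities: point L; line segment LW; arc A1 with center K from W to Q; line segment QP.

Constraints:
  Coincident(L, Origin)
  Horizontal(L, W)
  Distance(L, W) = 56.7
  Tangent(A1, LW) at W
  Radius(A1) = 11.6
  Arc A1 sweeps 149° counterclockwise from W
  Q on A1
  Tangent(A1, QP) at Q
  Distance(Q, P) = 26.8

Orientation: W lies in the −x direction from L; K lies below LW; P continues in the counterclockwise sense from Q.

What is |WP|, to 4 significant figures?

39.22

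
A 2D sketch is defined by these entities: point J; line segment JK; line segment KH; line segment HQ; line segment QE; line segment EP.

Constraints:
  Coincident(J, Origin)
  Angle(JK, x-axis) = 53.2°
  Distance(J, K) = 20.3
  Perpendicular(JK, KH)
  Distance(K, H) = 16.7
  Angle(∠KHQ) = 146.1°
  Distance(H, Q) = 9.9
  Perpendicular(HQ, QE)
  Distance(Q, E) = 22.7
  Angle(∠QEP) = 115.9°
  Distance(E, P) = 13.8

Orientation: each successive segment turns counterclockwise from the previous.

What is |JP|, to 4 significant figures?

2.564

The perpendicularity gives QE at right angles to HQ, so QE runs at -92.90°; with |QE| = 22.7, E = (-12.25, 4.088). ∠QEP = 115.9° gives EP at -28.80° from the x-axis; with |EP| = 13.8, P = (-0.1548, -2.560). Then |JP| = |P − J| = 2.564.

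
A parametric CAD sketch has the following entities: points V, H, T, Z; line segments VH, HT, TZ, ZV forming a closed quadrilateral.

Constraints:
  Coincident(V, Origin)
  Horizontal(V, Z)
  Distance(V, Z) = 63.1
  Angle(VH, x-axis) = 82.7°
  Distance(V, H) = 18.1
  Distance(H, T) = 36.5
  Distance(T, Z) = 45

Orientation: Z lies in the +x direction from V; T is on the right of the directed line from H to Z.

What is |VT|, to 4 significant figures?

24.53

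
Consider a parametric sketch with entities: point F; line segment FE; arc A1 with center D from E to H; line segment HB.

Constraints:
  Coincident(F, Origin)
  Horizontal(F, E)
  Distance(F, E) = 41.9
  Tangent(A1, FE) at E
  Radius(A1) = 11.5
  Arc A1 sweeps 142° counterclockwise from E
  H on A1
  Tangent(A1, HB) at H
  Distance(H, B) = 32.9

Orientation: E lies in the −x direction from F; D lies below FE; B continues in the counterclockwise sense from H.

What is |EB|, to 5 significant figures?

44.958

F is at the origin; F and E share the same y with |FE| = 41.9 and E on the −x side, so E = (-41.900, 0.0000). Since A1 is tangent to FE there, DE ⟂ FE, so D = E + (0, -11.5) = (-41.900, -11.500). On A1, E sits at bearing 90° from D; a 142° counterclockwise sweep puts H at bearing 232°, so H = D + 11.5·(cos 232°, sin 232°) = (-48.980, -20.562). A1 meets HB tangentially, so DH is at right angles to HB, so HB runs along (−sin 232°, cos 232°); with |HB| = 32.9, B = (-23.055, -40.817). Then |EB| = |B − E| = 44.958.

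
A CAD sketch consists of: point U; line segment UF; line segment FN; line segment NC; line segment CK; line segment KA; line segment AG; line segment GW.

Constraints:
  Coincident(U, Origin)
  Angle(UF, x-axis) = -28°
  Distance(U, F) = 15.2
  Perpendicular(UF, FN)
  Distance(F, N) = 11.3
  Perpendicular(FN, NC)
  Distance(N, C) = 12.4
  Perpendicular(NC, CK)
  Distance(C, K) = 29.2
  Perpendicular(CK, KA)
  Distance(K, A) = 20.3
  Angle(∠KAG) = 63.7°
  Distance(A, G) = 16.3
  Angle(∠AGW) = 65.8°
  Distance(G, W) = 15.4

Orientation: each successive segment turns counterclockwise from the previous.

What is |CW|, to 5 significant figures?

26.673

∠KAG = 63.7° gives AG at 88.300° from the x-axis; with |AG| = 16.3, G = (12.476, -10.357). ∠AGW = 65.8° gives GW at -157.50° from the x-axis; with |GW| = 15.4, W = (-1.7516, -16.250). Then |CW| = |W − C| = 26.673.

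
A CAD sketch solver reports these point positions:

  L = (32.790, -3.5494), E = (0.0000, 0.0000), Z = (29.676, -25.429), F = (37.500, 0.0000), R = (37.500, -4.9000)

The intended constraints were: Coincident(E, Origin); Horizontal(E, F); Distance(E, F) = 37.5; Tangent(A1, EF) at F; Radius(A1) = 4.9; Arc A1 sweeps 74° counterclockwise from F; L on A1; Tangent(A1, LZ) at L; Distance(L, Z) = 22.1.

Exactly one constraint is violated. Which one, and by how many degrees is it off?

Tangent(A1, LZ) at L — off by 7.90°.

E = (0.00, 0.00) ✓; E.y = 0.00, F.y = 0.00 ✓; |EF| = 37.50 ✓; ∠(RF, FE) = 90.00° ✓; |RF| = 4.900 ✓; bearing(R→L) − bearing(R→F) = 74.00° ✓; |RL| = 4.900 ✓; ∠(RL, LZ) = 82.10° ✗; |LZ| = 22.10 ✓.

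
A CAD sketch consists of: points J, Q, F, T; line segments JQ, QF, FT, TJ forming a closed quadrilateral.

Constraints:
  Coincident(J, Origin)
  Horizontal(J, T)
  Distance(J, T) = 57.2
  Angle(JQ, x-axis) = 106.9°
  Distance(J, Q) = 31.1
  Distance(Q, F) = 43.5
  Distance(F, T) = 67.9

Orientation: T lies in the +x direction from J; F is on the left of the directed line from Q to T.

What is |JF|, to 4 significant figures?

63.29

J is at the origin; J and T share the same y with |JT| = 57.2 and T in +x, so T = (57.2, 0). JQ runs at 106.9° with |JQ| = 31.1, so Q = (-9.041, 29.76). F is determined by |QF| = 43.5 and |FT| = 67.9 together: it lies at the intersection of circle(Q, 43.5) and circle(T, 67.9). With |QT| = 72.62, the foot of the radical line on QT is 17.59 from Q and the perpendicular offset is √(43.5² − 17.59²) = 39.78. Taking the left-of-QT solution: F = (23.31, 58.84).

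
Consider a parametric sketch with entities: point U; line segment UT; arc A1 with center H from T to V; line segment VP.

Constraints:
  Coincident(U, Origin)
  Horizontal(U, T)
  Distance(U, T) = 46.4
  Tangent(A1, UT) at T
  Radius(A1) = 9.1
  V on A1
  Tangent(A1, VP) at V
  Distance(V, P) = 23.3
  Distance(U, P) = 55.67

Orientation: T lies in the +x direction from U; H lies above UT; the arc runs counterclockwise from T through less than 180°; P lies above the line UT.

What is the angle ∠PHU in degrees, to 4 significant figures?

95.77°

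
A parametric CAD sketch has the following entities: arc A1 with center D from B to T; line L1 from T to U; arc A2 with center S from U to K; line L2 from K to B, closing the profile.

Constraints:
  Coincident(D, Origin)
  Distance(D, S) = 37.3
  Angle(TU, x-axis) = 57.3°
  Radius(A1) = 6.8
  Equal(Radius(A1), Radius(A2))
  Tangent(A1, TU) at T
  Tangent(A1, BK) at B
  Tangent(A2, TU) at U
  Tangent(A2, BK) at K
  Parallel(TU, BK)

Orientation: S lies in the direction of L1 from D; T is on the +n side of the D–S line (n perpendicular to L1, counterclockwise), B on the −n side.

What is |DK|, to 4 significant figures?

37.91

The slot axis is L1's direction at 57.3°, so u = (cos 57.3°, sin 57.3°) = (0.5402, 0.8415) and n = (−sin 57.3°, cos 57.3°) = (-0.8415, 0.5402). D is at the origin and S lies 37.3 along u from D, so S = 37.3·u = (20.15, 31.39). Tangency of A1 to both parallel lines with radius 6.8 puts T and B at D ± 6.8·n: T = (-5.722, 3.674), B = (5.722, -3.674). Equal radii place U and K the same way about S: U = S + 6.8·n = (14.43, 35.06), K = S − 6.8·n = (25.87, 27.71). Then |DK| = |K − D| = 37.91.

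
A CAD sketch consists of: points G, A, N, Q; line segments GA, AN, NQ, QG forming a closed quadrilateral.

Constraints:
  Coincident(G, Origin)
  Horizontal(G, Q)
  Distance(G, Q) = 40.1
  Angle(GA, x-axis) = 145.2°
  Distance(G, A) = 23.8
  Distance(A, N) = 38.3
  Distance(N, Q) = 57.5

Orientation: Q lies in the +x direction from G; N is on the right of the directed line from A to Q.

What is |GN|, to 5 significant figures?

26.899

Checks: |AN| = 38.30 ✓; |NQ| = 57.50 ✓.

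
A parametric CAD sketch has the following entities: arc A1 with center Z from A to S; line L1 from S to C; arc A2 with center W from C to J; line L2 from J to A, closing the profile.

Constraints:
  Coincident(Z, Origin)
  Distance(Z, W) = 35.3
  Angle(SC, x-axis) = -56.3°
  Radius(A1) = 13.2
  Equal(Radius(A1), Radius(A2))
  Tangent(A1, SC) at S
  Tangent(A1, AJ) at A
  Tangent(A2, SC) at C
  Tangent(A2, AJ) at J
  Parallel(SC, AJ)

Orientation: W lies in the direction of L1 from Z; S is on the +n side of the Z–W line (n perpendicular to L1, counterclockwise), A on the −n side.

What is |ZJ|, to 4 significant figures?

37.69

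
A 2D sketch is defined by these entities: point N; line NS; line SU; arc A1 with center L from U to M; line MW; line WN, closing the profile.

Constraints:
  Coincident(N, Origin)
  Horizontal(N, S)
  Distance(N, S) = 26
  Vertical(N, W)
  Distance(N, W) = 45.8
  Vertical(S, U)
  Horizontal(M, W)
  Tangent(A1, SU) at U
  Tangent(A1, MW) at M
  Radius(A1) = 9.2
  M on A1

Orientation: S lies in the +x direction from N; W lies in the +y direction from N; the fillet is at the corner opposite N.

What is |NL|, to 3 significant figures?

40.3

N is at the origin; N and S share the same y with |NS| = 26.0 and S on the +x side, so S = (26.0, 0.00). N and W share the same x with |NW| = 45.8 and W on the +y side, so W = (0.00, 45.8). The virtual corner opposite N is at (26.0, 45.8). Since A1 is tangent to SU there, LU ⟂ SU and tangency of A1 to MW means the radius LM is perpendicular to MW, with radius 9.2, so the center L sits 9.2 in from both sides at L = (16.8, 36.6). Then |NL| = |L − N| = 40.3.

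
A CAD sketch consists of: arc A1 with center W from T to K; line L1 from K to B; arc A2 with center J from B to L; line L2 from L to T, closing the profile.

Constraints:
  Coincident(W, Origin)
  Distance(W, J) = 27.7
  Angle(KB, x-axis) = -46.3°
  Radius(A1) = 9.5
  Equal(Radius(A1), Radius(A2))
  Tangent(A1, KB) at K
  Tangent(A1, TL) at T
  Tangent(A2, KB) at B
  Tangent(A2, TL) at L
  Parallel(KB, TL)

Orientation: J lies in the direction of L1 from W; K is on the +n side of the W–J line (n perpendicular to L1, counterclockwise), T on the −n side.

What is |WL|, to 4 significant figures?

29.28

The slot axis is L1's direction at -46.3°, so u = (cos -46.3°, sin -46.3°) = (0.6909, -0.7230) and n = (−sin -46.3°, cos -46.3°) = (0.7230, 0.6909). W is at the origin and J lies 27.7 along u from W, so J = 27.7·u = (19.14, -20.03). Tangency of A1 to both parallel lines with radius 9.5 puts K and T at W ± 9.5·n: K = (6.868, 6.563), T = (-6.868, -6.563). Equal radii place B and L the same way about J: B = J + 9.5·n = (26.01, -13.46), L = J − 9.5·n = (12.27, -26.59). Then |WL| = |L − W| = 29.28.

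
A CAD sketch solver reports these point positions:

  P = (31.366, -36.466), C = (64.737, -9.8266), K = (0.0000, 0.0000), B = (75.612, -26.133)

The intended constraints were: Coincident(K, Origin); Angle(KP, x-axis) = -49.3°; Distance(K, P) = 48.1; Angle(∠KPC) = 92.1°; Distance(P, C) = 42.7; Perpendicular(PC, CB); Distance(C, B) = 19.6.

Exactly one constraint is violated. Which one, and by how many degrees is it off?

Perpendicular(PC, CB) — off by 4.90°.

K = (0.00, 0.00) ✓; KP at -49.30° ✓; |KP| = 48.10 ✓; ∠KPC = 92.10° ✓; |PC| = 42.70 ✓; ∠(PC, CB) = 94.90° ✗; |CB| = 19.60 ✓.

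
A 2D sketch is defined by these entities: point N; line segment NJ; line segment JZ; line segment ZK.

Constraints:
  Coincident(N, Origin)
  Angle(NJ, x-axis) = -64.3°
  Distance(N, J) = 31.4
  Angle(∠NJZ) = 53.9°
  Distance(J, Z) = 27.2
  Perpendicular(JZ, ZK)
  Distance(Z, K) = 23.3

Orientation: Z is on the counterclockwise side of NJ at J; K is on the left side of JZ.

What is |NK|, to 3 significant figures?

8.94

∠NJZ = 53.9°, so JZ runs at -64.3° + (180° − 53.9°) = 61.8° from the x-axis; with |JZ| = 27.2, Z = J + 27.2·(cos 61.8°, sin 61.8°) = (26.5, -4.32). The perpendicularity gives ZK at right angles to JZ; with |ZK| = 23.3 on the left of JZ, K = Z + 23.3·(-0.881, 0.473) = (5.94, 6.69). Then |NK| = |K − N| = 8.94.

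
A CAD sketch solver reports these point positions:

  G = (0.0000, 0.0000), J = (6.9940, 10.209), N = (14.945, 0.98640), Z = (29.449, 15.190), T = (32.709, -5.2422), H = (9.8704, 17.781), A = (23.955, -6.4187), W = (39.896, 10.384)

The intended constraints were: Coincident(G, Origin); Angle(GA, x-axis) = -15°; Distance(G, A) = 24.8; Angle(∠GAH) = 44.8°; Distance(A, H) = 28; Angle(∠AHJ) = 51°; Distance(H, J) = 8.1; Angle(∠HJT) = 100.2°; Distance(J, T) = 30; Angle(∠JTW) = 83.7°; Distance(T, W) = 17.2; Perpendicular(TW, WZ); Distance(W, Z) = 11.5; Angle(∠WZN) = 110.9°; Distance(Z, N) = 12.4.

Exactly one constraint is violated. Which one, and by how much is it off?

Distance(Z, N) = 12.4 — off by 7.90.

G = (0.00, 0.00) ✓; GA at -15.00° ✓; |GA| = 24.80 ✓; ∠GAH = 44.80° ✓; |AH| = 28.00 ✓; ∠AHJ = 51.00° ✓; |HJ| = 8.100 ✓; ∠HJT = 100.2° ✓; |JT| = 30.00 ✓; ∠JTW = 83.70° ✓; |TW| = 17.20 ✓; ∠(TW, WZ) = 90.00° ✓; |WZ| = 11.50 ✓; ∠WZN = 110.9° ✓; |ZN| = 20.30 ✗.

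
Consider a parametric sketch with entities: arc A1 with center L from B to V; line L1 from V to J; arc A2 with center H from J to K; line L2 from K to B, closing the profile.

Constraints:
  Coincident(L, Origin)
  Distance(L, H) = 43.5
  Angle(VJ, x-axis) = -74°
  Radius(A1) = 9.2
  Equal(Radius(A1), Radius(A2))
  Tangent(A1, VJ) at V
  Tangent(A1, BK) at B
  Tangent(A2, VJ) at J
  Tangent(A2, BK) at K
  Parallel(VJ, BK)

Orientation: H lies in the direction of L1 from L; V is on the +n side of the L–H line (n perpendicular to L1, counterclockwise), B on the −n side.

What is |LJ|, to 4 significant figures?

44.46

Tangency of A1 to both parallel lines with radius 9.2 puts V and B at L ± 9.2·n: V = (8.844, 2.536), B = (-8.844, -2.536). Equal radii place J and K the same way about H: J = H + 9.2·n = (20.83, -39.28), K = H − 9.2·n = (3.147, -44.35). Then |LJ| = |J − L| = 44.46.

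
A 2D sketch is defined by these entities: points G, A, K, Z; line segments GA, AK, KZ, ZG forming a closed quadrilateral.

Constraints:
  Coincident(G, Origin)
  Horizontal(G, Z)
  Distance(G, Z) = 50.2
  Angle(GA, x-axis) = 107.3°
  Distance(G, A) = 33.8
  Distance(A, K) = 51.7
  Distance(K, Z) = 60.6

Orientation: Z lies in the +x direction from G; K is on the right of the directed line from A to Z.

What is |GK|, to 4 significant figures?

20.66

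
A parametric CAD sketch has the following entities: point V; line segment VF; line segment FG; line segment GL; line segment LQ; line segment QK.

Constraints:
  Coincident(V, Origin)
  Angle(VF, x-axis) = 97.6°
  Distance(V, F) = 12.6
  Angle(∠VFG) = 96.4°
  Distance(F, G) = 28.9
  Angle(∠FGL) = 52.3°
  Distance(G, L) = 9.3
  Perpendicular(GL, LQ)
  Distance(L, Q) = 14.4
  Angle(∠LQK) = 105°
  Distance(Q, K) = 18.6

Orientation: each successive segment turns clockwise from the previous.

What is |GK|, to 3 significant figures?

21.1

V is at the origin; VF runs at 97.6° with length 12.6, so F = (-1.67, 12.5). ∠VFG = 96.4° gives FG at 14.0° from the x-axis; with |FG| = 28.9, G = (26.4, 19.5). ∠FGL = 52.3° gives GL at -114° from the x-axis; with |GL| = 9.3, L = (22.6, 11.0). GL is perpendicular to LQ, so LQ runs at 156°; with |LQ| = 14.4, Q = (9.45, 16.8). ∠LQK = 105.0° gives QK at 81.3° from the x-axis; with |QK| = 18.6, K = (12.3, 35.1). Then |GK| = |K − G| = 21.1.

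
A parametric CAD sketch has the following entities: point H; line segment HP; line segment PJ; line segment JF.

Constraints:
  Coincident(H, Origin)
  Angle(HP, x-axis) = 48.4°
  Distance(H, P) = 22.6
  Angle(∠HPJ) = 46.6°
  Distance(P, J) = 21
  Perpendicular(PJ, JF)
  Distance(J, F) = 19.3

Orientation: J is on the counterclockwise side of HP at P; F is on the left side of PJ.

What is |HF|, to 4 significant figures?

6.183

H is at the origin; HP runs at 48.4° with length 22.6, so P = 22.6·(cos 48.4°, sin 48.4°) = (15.00, 16.90). ∠HPJ = 46.6°, so PJ runs at 48.4° + (180° − 46.6°) = 181.8° from the x-axis; with |PJ| = 21.0, J = P + 21.0·(cos 181.8°, sin 181.8°) = (-5.985, 16.24). PJ is perpendicular to JF; with |JF| = 19.3 on the left of PJ, F = J + 19.3·(0.03141, -0.9995) = (-5.379, -3.050). Then |HF| = |F − H| = 6.183.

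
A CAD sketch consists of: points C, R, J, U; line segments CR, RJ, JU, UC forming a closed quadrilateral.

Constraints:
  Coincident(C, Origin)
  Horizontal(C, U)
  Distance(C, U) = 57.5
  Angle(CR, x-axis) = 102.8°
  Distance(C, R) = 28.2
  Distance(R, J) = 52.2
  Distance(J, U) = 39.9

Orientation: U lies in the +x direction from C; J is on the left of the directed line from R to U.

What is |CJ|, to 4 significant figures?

58.74

C is at the origin; C and U share the same y with |CU| = 57.5 and U in +x, so U = (57.5, 0). CR runs at 102.8° with |CR| = 28.2, so R = (-6.248, 27.50). J is determined by |RJ| = 52.2 and |JU| = 39.9 together: it lies at the intersection of circle(R, 52.2) and circle(U, 39.9). With |RU| = 69.43, the foot of the radical line on RU is 42.87 from R and the perpendicular offset is √(52.2² − 42.87²) = 29.78. Taking the left-of-RU solution: J = (44.91, 37.86).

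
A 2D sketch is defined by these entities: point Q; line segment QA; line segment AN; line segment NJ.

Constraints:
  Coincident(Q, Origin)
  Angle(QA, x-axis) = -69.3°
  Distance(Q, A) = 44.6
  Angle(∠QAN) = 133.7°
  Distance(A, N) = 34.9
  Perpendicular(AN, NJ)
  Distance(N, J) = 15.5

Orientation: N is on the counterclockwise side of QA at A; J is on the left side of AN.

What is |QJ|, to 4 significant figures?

67.81

Q is at the origin; QA runs at -69.3° with length 44.6, so A = 44.6·(cos -69.3°, sin -69.3°) = (15.76, -41.72). ∠QAN = 133.7°, so AN runs at -69.3° + (180° − 133.7°) = -23.00° from the x-axis; with |AN| = 34.9, N = A + 34.9·(cos -23.00°, sin -23.00°) = (47.89, -55.36). AN is perpendicular to NJ; with |NJ| = 15.5 on the left of AN, J = N + 15.5·(0.3907, 0.9205) = (53.95, -41.09). Then |QJ| = |J − Q| = 67.81.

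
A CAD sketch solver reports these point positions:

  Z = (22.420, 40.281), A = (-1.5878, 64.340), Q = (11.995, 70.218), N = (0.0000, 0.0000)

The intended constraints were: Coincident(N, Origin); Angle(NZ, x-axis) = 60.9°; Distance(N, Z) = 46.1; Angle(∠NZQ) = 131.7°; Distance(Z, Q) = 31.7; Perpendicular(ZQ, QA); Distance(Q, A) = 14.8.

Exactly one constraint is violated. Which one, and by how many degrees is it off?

Perpendicular(ZQ, QA) — off by 4.20°.

N = (0.00, 0.00) ✓; NZ at 60.90° ✓; |NZ| = 46.10 ✓; ∠NZQ = 131.7° ✓; |ZQ| = 31.70 ✓; ∠(ZQ, QA) = 94.20° ✗; |QA| = 14.80 ✓.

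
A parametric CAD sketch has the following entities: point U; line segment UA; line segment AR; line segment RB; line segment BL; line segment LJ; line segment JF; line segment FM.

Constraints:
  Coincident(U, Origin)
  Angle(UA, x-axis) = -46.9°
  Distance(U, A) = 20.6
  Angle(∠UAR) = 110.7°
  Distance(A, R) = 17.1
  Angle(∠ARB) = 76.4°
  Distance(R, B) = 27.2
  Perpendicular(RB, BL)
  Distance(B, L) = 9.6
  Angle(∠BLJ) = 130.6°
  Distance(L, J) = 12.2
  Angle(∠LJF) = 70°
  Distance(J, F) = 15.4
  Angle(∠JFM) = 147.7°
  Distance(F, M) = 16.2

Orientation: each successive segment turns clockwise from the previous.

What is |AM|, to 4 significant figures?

31.64

U is at the origin; UA runs at -46.9° with length 20.6, so A = (14.08, -15.04). ∠UAR = 110.7° gives AR at -116.2° from the x-axis; with |AR| = 17.1, R = (6.526, -30.38). ∠ARB = 76.4° gives RB at 140.2° from the x-axis; with |RB| = 27.2, B = (-14.37, -12.97). RB is perpendicular to BL, so BL runs at 50.20°; with |BL| = 9.6, L = (-8.227, -5.598). ∠BLJ = 130.6° gives LJ at 0.8000° from the x-axis; with |LJ| = 12.2, J = (3.972, -5.428). ∠LJF = 70.0° gives JF at -109.2° from the x-axis; with |JF| = 15.4, F = (-1.092, -19.97). ∠JFM = 147.7° gives FM at -141.5° from the x-axis; with |FM| = 16.2, M = (-13.77, -30.06). Then |AM| = |M − A| = 31.64.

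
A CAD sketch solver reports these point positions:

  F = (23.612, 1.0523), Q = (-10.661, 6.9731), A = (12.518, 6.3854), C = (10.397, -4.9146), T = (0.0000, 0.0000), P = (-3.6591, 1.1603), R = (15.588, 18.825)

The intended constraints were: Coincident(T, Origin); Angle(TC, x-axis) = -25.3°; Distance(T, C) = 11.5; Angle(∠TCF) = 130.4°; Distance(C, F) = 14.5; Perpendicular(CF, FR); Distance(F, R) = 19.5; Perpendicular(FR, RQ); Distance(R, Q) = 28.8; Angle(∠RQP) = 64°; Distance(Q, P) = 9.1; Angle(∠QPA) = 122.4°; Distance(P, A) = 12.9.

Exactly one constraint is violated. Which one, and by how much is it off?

Distance(P, A) = 12.9 — off by 4.10.

T = (0.00, 0.00) ✓; TC at -25.30° ✓; |TC| = 11.50 ✓; ∠TCF = 130.4° ✓; |CF| = 14.50 ✓; ∠(CF, FR) = 90.00° ✓; |FR| = 19.50 ✓; ∠(FR, RQ) = 90.00° ✓; |RQ| = 28.80 ✓; ∠RQP = 64.00° ✓; |QP| = 9.100 ✓; ∠QPA = 122.4° ✓; |PA| = 17.00 ✗.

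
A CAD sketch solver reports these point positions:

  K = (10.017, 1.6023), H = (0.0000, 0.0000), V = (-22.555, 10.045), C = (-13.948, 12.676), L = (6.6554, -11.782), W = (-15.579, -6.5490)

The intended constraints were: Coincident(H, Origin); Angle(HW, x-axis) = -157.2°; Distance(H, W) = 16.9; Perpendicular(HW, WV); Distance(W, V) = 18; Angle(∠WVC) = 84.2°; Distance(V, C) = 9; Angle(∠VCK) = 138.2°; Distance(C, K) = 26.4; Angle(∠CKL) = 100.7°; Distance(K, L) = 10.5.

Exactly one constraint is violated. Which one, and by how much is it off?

Distance(K, L) = 10.5 — off by 3.30.

H = (0.00, 0.00) ✓; HW at -157.2° ✓; |HW| = 16.90 ✓; ∠(HW, WV) = 90.00° ✓; |WV| = 18.00 ✓; ∠WVC = 84.20° ✓; |VC| = 9.000 ✓; ∠VCK = 138.2° ✓; |CK| = 26.40 ✓; ∠CKL = 100.7° ✓; |KL| = 13.80 ✗.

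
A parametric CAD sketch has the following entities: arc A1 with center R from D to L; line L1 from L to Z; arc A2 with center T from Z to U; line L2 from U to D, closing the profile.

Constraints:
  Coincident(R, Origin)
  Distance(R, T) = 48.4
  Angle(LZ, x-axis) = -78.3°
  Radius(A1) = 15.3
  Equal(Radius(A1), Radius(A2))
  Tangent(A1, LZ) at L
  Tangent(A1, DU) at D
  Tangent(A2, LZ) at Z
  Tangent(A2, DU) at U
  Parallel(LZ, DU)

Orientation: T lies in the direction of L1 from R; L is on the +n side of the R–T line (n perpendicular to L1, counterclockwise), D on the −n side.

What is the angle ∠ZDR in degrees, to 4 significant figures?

57.70°

Tangency of A1 to both parallel lines with radius 15.3 puts L and D at R ± 15.3·n: L = (14.98, 3.103), D = (-14.98, -3.103). Equal radii place Z and U the same way about T: Z = T + 15.3·n = (24.80, -44.29), U = T − 15.3·n = (-5.167, -50.50). Then cos ∠ZDR = DZ·DR / (|DZ||DR|), giving 57.70°.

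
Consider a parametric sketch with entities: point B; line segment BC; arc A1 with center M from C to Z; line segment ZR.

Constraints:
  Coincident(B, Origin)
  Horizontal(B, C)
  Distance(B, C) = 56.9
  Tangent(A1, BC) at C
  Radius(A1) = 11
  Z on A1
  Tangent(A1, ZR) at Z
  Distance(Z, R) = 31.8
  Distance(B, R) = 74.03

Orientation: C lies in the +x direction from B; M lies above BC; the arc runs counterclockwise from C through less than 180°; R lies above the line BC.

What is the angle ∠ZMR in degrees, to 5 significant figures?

70.919°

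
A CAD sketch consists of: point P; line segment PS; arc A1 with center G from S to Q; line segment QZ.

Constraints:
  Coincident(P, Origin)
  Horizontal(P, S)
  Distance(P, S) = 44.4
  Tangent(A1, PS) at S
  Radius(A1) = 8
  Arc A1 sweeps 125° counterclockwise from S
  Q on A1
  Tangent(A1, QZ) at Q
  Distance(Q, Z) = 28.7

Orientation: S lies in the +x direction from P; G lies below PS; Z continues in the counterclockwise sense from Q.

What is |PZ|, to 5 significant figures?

65.211

P is at the origin; P and S share the same y with |PS| = 44.4 and S on the +x side, so S = (44.400, 0.0000). Tangency of A1 to PS means the radius GS is perpendicular to PS, so G = S + (0, -8) = (44.400, -8.0000). On A1, S sits at bearing 90° from G; a 125° counterclockwise sweep puts Q at bearing 215°, so Q = G + 8.0·(cos 215°, sin 215°) = (37.847, -12.589). The tangent condition forces GQ to be normal to QZ, so QZ runs along (−sin 215°, cos 215°); with |QZ| = 28.7, Z = (54.308, -36.098). Then |PZ| = |Z − P| = 65.211.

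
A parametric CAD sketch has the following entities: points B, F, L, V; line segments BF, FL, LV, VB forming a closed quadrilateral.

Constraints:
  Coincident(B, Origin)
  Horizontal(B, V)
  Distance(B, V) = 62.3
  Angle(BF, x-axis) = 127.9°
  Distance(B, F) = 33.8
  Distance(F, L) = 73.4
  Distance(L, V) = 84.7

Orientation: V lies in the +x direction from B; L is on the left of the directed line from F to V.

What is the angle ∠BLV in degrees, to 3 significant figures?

43.2°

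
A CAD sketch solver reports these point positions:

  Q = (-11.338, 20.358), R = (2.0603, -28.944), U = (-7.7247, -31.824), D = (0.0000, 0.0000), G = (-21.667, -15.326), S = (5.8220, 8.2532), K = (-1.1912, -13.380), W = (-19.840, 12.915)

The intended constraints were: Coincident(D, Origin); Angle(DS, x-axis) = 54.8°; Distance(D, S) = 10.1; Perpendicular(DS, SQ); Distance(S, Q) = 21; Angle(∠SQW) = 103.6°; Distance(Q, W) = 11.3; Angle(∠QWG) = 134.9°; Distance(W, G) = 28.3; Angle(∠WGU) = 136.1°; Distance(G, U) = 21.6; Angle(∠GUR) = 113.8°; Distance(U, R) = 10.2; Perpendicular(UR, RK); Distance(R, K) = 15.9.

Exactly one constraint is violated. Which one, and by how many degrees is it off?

Perpendicular(UR, RK) — off by 4.60°.

D = (0.00, 0.00) ✓; DS at 54.80° ✓; |DS| = 10.10 ✓; ∠(DS, SQ) = 90.00° ✓; |SQ| = 21.00 ✓; ∠SQW = 103.6° ✓; |QW| = 11.30 ✓; ∠QWG = 134.9° ✓; |WG| = 28.30 ✓; ∠WGU = 136.1° ✓; |GU| = 21.60 ✓; ∠GUR = 113.8° ✓; |UR| = 10.20 ✓; ∠(UR, RK) = 85.40° ✗; |RK| = 15.90 ✓.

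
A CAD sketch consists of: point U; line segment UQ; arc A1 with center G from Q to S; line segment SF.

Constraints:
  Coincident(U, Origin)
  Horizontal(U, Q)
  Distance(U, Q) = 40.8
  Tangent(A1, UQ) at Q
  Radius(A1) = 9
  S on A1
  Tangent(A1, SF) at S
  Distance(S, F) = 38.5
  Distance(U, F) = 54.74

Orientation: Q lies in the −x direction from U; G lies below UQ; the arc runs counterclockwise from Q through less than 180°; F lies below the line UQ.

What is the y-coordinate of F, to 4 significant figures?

-46.63

Checks: |GS| = 9.000 ✓; ∠(GS, SF) = 90.00° ✓; |SF| = 38.50 ✓; |UF| = 54.74 ✓.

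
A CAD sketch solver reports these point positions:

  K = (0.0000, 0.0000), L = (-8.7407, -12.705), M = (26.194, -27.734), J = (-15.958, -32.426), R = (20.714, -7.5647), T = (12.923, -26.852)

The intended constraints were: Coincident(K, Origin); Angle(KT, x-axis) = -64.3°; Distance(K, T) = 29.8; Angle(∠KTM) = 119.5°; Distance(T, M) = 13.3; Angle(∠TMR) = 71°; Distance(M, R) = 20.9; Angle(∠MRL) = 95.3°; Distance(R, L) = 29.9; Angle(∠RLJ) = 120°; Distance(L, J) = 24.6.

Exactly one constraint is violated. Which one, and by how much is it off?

Distance(L, J) = 24.6 — off by 3.60.

K = (0.00, 0.00) ✓; KT at -64.30° ✓; |KT| = 29.80 ✓; ∠KTM = 119.5° ✓; |TM| = 13.30 ✓; ∠TMR = 71.00° ✓; |MR| = 20.90 ✓; ∠MRL = 95.30° ✓; |RL| = 29.90 ✓; ∠RLJ = 120.0° ✓; |LJ| = 21.00 ✗.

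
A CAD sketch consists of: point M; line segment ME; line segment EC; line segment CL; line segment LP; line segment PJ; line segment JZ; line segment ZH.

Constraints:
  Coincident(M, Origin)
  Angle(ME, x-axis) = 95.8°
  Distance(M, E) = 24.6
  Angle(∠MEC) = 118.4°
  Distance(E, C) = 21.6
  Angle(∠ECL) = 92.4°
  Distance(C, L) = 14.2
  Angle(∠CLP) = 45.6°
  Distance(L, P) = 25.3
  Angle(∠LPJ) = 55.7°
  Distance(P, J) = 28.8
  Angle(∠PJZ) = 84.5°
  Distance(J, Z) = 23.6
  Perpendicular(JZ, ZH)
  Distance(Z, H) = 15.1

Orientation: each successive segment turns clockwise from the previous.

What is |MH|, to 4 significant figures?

32.00

M is at the origin; ME runs at 95.8° with length 24.6, so E = (-2.486, 24.47). ∠MEC = 118.4° gives EC at 34.20° from the x-axis; with |EC| = 21.6, C = (15.38, 36.62). ∠ECL = 92.4° gives CL at -53.40° from the x-axis; with |CL| = 14.2, L = (23.85, 25.22). ∠CLP = 45.6° gives LP at 172.2° from the x-axis; with |LP| = 25.3, P = (-1.221, 28.65). ∠LPJ = 55.7° gives PJ at 47.90° from the x-axis; with |PJ| = 28.8, J = (18.09, 50.02). ∠PJZ = 84.5° gives JZ at -47.60° from the x-axis; with |JZ| = 23.6, Z = (34.00, 32.59). JZ is perpendicular to ZH, so ZH runs at -137.6°; with |ZH| = 15.1, H = (22.85, 22.41). Then |MH| = |H − M| = 32.00.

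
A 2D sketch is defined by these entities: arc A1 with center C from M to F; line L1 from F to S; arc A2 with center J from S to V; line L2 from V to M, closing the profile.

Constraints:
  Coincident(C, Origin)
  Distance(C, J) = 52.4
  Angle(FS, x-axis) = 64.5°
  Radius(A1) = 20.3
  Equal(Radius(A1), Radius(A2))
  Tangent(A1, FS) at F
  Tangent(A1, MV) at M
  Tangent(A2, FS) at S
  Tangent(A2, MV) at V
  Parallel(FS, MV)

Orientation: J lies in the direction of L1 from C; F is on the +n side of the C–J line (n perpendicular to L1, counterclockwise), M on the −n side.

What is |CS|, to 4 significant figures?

56.19

Tangency of A1 to both parallel lines with radius 20.3 puts F and M at C ± 20.3·n: F = (-18.32, 8.739), M = (18.32, -8.739). Equal radii place S and V the same way about J: S = J + 20.3·n = (4.236, 56.03), V = J − 20.3·n = (40.88, 38.56). Then |CS| = |S − C| = 56.19.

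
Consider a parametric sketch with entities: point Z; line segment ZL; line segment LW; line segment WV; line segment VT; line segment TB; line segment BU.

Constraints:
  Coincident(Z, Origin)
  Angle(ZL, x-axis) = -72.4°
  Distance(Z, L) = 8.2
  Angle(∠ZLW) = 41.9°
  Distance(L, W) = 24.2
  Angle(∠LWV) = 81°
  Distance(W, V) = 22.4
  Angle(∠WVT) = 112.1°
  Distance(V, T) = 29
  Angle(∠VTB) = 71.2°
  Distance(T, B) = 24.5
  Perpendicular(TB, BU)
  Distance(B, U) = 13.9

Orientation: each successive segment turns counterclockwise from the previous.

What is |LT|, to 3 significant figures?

29.7

Z is at the origin; ZL runs at -72.4° with length 8.2, so L = (2.48, -7.82). ∠ZLW = 41.9° gives LW at 65.7° from the x-axis; with |LW| = 24.2, W = (12.4, 14.2). ∠LWV = 81.0° gives WV at 165° from the x-axis; with |WV| = 22.4, V = (-9.17, 20.2). ∠WVT = 112.1° gives VT at -127° from the x-axis; with |VT| = 29.0, T = (-26.8, -2.89). Then |LT| = |T − L| = 29.7.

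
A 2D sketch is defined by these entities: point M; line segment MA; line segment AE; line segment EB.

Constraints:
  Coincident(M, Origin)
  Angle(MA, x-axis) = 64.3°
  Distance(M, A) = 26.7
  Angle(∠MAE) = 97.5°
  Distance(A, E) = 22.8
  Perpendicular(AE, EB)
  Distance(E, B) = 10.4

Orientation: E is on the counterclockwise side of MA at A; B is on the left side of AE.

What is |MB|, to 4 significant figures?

30.81

M is at the origin; MA runs at 64.3° with length 26.7, so A = 26.7·(cos 64.3°, sin 64.3°) = (11.58, 24.06). ∠MAE = 97.5°, so AE runs at 64.3° + (180° − 97.5°) = 146.8° from the x-axis; with |AE| = 22.8, E = A + 22.8·(cos 146.8°, sin 146.8°) = (-7.500, 36.54). AE is perpendicular to EB; with |EB| = 10.4 on the left of AE, B = E + 10.4·(-0.5476, -0.8368) = (-13.19, 27.84). Then |MB| = |B − M| = 30.81.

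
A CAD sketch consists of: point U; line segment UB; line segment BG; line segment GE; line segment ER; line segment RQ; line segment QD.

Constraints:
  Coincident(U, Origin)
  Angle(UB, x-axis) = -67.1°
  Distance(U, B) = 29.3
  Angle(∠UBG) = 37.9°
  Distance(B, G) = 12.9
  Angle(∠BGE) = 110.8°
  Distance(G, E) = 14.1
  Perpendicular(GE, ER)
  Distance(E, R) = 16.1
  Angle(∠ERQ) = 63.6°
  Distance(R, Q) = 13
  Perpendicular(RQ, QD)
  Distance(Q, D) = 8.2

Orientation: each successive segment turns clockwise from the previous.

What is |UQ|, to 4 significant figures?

22.49

GE is perpendicular to ER, so ER runs at -8.400°; with |ER| = 16.1, R = (18.13, -9.101). ∠ERQ = 63.6° gives RQ at -124.8° from the x-axis; with |RQ| = 13.0, Q = (10.71, -19.78). Then |UQ| = |Q − U| = 22.49.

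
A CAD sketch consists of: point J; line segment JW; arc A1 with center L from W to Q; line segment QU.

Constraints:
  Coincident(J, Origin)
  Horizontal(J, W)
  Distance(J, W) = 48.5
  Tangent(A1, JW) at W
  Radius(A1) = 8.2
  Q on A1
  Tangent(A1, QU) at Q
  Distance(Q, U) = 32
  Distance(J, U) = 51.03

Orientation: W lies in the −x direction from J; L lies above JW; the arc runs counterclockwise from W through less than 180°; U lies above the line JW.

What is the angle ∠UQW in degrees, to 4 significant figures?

140.7°

J is at the origin; JW is horizontal with |JW| = 48.5 and W on the −x side, so W = (-48.50, 0.000). Since A1 is tangent to JW there, LW ⟂ JW, so L = W + (0, 8.2) = (-48.50, 8.200). Since LQ ⟂ QU (tangency), |LU| = √(8.2² + 32.0²) = 33.03 regardless of where Q sits on A1. So U lies on both circle(J, 51.03) and circle(L, 33.03); the above-JW intersection is U = (-34.12, 37.94). Q is the foot of the tangent from U: Q = (-40.46, 6.576).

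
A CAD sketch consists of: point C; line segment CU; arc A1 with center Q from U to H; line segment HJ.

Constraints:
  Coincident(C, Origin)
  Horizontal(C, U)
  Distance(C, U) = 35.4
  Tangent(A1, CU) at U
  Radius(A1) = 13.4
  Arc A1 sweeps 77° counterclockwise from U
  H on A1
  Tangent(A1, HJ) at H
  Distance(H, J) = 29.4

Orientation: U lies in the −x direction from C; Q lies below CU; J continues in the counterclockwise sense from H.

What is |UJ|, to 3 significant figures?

43.7

C is at the origin; C and U share the same y with |CU| = 35.4 and U on the −x side, so U = (-35.4, 0.00). A1 meets CU tangentially, so QU is at right angles to CU, so Q = U + (0, -13.4) = (-35.4, -13.4). On A1, U sits at bearing 90° from Q; a 77° counterclockwise sweep puts H at bearing 167°, so H = Q + 13.4·(cos 167°, sin 167°) = (-48.5, -10.4). Tangency of A1 to HJ means the radius QH is perpendicular to HJ, so HJ runs along (−sin 167°, cos 167°); with |HJ| = 29.4, J = (-55.1, -39.0). Then |UJ| = |J − U| = 43.7.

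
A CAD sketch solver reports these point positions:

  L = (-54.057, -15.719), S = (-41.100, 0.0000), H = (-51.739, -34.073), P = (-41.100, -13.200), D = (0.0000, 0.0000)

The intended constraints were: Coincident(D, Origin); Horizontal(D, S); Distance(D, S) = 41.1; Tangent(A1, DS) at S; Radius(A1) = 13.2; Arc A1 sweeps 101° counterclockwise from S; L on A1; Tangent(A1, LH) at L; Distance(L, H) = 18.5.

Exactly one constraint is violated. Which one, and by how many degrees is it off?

Tangent(A1, LH) at L — off by 3.80°.

D = (0.00, 0.00) ✓; D.y = 0.00, S.y = 0.00 ✓; |DS| = 41.10 ✓; ∠(PS, SD) = 90.00° ✓; |PS| = 13.20 ✓; bearing(P→L) − bearing(P→S) = 101.0° ✓; |PL| = 13.20 ✓; ∠(PL, LH) = 93.80° ✗; |LH| = 18.50 ✓.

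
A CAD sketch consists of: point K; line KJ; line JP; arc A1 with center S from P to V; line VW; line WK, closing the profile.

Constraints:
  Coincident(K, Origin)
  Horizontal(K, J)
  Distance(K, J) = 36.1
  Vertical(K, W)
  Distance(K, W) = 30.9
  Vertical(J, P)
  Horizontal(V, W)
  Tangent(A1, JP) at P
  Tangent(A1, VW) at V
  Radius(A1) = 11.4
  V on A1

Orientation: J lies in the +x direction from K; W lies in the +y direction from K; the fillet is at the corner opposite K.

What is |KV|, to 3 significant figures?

39.6

K is at the origin; KJ is horizontal with |KJ| = 36.1 and J on the +x side, so J = (36.1, 0.00). KW is vertical with |KW| = 30.9 and W on the +y side, so W = (0.00, 30.9). The virtual corner opposite K is at (36.1, 30.9). Tangency of A1 to JP means the radius SP is perpendicular to JP and A1 meets VW tangentially, so SV is at right angles to VW, with radius 11.4, so the center S sits 11.4 in from both sides at S = (24.7, 19.5). That places the tangent points at P = (36.1, 19.5) on JP and V = (24.7, 30.9) on VW. Then |KV| = |V − K| = 39.6.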